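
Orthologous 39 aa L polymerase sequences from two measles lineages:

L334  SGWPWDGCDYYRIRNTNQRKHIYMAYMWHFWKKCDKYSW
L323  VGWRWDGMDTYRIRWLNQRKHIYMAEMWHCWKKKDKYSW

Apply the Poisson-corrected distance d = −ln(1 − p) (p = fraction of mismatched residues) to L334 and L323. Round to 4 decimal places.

0.2624

Mismatches occur at site 1 (S→V), site 4 (P→R), site 8 (C→M), site 10 (Y→T), site 15 (N→W), site 16 (T→L), site 26 (Y→E), site 30 (F→C), site 34 (C→K).
p = 9/39 = 0.230769.
d = −ln(1 − 0.230769) = −ln(0.769231) = 0.2624.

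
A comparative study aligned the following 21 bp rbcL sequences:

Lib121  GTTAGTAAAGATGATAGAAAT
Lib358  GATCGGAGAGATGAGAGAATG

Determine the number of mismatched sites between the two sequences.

7

The sequences differ at positions 2 (T/A), 4 (A/C), 6 (T/G), 8 (A/G), 15 (T/G), 20 (A/T), 21 (T/G).
That gives 7 mismatches out of 21 aligned sites, so the Hamming distance is 7.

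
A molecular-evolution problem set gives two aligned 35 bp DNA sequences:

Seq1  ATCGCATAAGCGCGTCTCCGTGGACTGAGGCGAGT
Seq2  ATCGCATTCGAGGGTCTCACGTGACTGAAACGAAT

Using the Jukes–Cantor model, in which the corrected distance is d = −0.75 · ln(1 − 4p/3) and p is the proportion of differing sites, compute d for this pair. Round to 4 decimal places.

0.4073

The sequences differ at positions 8 (A/T), 9 (A/C), 11 (C/A), 13 (C/G), 19 (C/A), 20 (G/C), 21 (T/G), 22 (G/T), 29 (G/A), 30 (G/A), 34 (G/A).
p = 11/35 = 0.314286.
d = −0.75 · ln(1 − (4/3)·0.314286) = −0.75 · ln(0.580952) = −0.75 · (-0.543087) = 0.4073.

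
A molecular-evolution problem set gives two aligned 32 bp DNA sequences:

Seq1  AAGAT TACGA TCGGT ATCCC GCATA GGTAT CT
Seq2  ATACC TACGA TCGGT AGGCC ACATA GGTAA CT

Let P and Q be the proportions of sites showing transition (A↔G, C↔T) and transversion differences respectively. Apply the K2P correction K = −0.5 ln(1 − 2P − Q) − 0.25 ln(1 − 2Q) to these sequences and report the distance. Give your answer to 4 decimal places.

0.3043

Mismatches occur at site 2 (A→T, transversion), site 3 (G→A, transition), site 4 (A→C, transversion), site 5 (T→C, transition), site 17 (T→G, transversion), site 18 (C→G, transversion), site 21 (G→A, transition), site 30 (T→A, transversion).
Of the 8 differences, 3 transitions and 5 transversions over 32 sites: P = 3/32 = 0.093750, Q = 5/32 = 0.156250.
d = −0.5·ln(0.656250) − 0.25·ln(0.687500) = −0.5·(-0.421213) − 0.25·(-0.374693) = 0.3043.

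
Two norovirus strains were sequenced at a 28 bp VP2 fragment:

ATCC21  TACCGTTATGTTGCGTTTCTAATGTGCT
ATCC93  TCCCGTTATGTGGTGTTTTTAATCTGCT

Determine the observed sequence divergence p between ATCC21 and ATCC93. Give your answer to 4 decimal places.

The sequences differ at positions 2 (A/C), 12 (T/G), 14 (C/T), 19 (C/T), 24 (G/C).
There are 5 differences over 28 sites, so p = 5/28 = 0.1786.

0.1786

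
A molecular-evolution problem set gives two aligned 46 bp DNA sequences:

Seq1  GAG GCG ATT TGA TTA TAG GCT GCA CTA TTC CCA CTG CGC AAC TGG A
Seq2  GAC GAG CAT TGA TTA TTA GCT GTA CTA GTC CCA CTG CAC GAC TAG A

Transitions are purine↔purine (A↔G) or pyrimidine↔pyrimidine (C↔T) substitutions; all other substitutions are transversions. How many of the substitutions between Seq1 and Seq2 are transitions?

Differing sites — 3:G/C (Tv); 5:C/A (Tv); 7:A/C (Tv); 8:T/A (Tv); 17:A/T (Tv); 18:G/A (Ti); 23:C/T (Ti); 28:T/G (Tv); 38:G/A (Ti); 40:A/G (Ti); 44:G/A (Ti).
Of the 11 differences, 5 transitions and 6 transversions, so the answer is 5.

5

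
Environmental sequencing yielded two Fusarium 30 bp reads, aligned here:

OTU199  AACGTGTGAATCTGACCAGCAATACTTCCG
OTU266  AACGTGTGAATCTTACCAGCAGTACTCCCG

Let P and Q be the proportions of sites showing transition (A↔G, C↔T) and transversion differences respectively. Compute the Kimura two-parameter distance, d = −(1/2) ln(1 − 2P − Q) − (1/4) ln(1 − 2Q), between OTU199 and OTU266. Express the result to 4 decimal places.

0.1084

Mismatches occur at site 14 (G/T, transversion), site 22 (A/G, transition), site 27 (T/C, transition).
Of the 3 differences, 2 transitions and 1 transversion over 30 sites: P = 2/30 = 0.066667, Q = 1/30 = 0.033333.
d = −0.5·ln(0.833333) − 0.25·ln(0.933334) = −0.5·(-0.182322) − 0.25·(-0.068992) = 0.1084.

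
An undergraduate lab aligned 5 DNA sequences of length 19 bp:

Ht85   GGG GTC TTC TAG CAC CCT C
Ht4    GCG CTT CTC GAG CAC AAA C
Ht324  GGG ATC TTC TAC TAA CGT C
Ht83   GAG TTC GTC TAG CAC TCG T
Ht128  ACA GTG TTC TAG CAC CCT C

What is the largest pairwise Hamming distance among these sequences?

Pairwise Hamming distances:
  Ht85 vs Ht4: 8
  Ht85 vs Ht324: 5
  Ht85 vs Ht83: 6
  Ht85 vs Ht128: 4
  Ht4 vs Ht324: 11
  Ht4 vs Ht83: 9
  Ht4 vs Ht128: 9
  Ht324 vs Ht83: 10
  Ht324 vs Ht128: 9
  Ht83 vs Ht128: 9
The largest is 11, between Ht4 and Ht324.

11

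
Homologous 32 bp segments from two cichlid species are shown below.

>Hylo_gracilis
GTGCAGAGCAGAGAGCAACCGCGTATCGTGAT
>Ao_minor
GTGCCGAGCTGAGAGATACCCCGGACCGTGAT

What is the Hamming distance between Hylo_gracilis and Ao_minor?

7

The sequences differ at positions 5 (A/C), 10 (A/T), 16 (C/A), 17 (A/T), 21 (G/C), 24 (T/G), 26 (T/C).
That gives 7 mismatches out of 32 aligned sites, so the Hamming distance is 7.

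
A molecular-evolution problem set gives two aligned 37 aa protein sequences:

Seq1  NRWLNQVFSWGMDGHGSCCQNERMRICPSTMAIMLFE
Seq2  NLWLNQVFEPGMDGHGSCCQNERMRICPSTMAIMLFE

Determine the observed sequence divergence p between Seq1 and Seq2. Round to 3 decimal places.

0.081

Mismatches occur at site 2 (R→L), site 9 (S→E), site 10 (W→P).
There are 3 differences over 37 sites, so p = 3/37 = 0.081.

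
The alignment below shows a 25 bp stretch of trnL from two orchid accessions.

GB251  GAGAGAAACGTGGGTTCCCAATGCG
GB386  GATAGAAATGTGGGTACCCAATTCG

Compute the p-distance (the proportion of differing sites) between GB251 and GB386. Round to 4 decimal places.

Mismatches occur at site 3 (G↔T), site 9 (C↔T), site 16 (T↔A), site 23 (G↔T).
There are 4 differences over 25 sites, so p = 4/25 = 0.1600.

0.1600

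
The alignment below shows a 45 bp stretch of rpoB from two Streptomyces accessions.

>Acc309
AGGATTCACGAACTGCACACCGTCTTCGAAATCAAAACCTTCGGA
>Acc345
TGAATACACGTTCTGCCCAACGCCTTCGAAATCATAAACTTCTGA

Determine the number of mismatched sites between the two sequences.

Differing sites — 1:A/T; 3:G/A; 6:T/A; 11:A/T; 12:A/T; 17:A/C; 20:C/A; 23:T/C; 35:A/T; 38:C/A; 43:G/T.
That gives 11 mismatches out of 45 aligned sites, so the Hamming distance is 11.

11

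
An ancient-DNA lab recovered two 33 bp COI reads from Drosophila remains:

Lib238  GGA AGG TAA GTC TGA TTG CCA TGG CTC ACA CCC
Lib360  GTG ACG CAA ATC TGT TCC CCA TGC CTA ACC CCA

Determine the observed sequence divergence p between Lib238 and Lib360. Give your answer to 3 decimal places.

The sequences differ at positions 2 (G/T), 3 (A/G), 5 (G/C), 7 (T/C), 10 (G/A), 15 (A/T), 17 (T/C), 18 (G/C), 24 (G/C), 27 (C/A), 30 (A/C), 33 (C/A).
There are 12 differences over 33 sites, so p = 12/33 = 0.364.

0.364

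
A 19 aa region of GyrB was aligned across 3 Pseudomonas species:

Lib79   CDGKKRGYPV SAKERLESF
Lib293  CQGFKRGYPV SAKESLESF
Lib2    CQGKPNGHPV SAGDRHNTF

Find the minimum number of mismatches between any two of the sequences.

Pairwise Hamming distances:
  Lib79 vs Lib293: 3
  Lib79 vs Lib2: 9
  Lib293 vs Lib2: 10
The smallest is 3, between Lib79 and Lib293.

3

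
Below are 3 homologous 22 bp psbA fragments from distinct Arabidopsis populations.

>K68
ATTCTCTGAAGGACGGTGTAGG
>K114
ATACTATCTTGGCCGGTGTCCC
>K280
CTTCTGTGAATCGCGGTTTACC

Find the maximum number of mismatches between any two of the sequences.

Pairwise Hamming distances:
  K68 vs K114: 9
  K68 vs K280: 8
  K114 vs K280: 11
The largest is 11, between K114 and K280.

11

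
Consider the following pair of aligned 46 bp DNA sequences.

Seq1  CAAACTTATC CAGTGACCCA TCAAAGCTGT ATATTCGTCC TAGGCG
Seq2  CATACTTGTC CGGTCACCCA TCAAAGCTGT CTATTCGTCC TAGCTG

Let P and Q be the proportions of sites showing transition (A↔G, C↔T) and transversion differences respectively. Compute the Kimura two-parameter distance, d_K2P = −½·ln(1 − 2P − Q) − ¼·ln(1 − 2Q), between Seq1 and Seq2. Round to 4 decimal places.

0.1703

Mismatches occur at site 3 (A/T, transversion), site 8 (A/G, transition), site 12 (A/G, transition), site 15 (G/C, transversion), site 31 (A/C, transversion), site 44 (G/C, transversion), site 45 (C/T, transition).
Of the 7 differences, 3 transitions and 4 transversions over 46 sites: P = 3/46 = 0.065217, Q = 4/46 = 0.086957.
d = −0.5·ln(0.782609) − 0.25·ln(0.826086) = −0.5·(-0.245122) − 0.25·(-0.191056) = 0.1703.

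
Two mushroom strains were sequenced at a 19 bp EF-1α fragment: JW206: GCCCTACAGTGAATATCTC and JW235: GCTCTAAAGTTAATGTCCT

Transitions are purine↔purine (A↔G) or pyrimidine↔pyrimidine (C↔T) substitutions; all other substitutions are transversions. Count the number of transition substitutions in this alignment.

The sequences differ at positions 3 (C/T, transition), 7 (C/A, transversion), 11 (G/T, transversion), 15 (A/G, transition), 18 (T/C, transition), 19 (C/T, transition).
Of the 6 differences, 4 transitions and 2 transversions, so the answer is 4.

4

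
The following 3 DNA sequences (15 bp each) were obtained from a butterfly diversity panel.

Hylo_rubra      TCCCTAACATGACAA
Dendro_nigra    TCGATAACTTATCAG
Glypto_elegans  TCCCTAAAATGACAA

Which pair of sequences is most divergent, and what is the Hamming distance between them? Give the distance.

Pairwise Hamming distances:
  Hylo_rubra vs Dendro_nigra: 6
  Hylo_rubra vs Glypto_elegans: 1
  Dendro_nigra vs Glypto_elegans: 7
The largest is 7, between Dendro_nigra and Glypto_elegans.

7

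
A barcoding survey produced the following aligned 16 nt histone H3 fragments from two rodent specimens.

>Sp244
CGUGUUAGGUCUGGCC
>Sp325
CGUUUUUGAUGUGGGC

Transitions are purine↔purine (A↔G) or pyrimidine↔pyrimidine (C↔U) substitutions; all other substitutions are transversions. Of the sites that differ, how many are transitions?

Mismatches occur at site 4 (G→U, transversion), site 7 (A→U, transversion), site 9 (G→A, transition), site 11 (C→G, transversion), site 15 (C→G, transversion).
Of the 5 differences, 1 transition and 4 transversions, so the answer is 1.

1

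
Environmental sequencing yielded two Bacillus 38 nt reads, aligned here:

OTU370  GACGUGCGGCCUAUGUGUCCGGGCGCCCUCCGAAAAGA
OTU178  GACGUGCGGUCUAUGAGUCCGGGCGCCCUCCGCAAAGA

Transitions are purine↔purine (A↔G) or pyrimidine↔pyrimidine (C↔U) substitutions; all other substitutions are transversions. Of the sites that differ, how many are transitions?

Mismatches occur at site 10 (C/U, transition), site 16 (U/A, transversion), site 33 (A/C, transversion).
Of the 3 differences, 1 transition and 2 transversions, so the answer is 1.

1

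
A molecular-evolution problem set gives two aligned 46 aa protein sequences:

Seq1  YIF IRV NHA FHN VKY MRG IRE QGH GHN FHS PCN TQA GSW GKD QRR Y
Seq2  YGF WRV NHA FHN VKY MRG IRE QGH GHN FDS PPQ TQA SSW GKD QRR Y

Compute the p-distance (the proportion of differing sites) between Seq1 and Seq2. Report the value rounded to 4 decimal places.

0.1304

Differing sites — 2:I/G; 4:I/W; 29:H/D; 32:C/P; 33:N/Q; 37:G/S.
There are 6 differences over 46 sites, so p = 6/46 = 0.1304.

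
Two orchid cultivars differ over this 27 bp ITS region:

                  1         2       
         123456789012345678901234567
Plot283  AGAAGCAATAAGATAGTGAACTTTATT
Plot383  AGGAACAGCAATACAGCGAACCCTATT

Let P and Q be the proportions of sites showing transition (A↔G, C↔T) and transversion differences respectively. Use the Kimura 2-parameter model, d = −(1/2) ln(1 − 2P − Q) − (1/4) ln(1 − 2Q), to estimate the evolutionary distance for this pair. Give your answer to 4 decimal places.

Differing sites — 3:A/G (Ti); 5:G/A (Ti); 8:A/G (Ti); 9:T/C (Ti); 12:G/T (Tv); 14:T/C (Ti); 17:T/C (Ti); 22:T/C (Ti); 23:T/C (Ti).
Of the 9 differences, 8 transitions and 1 transversion over 27 sites: P = 8/27 = 0.296296, Q = 1/27 = 0.037037.
d = −0.5·ln(0.370371) − 0.25·ln(0.925926) = −0.5·(-0.993250) − 0.25·(-0.076961) = 0.5159.

0.5159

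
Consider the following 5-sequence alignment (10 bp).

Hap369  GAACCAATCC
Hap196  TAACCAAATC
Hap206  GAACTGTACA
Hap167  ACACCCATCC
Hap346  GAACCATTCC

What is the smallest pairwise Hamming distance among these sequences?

1

Pairwise Hamming distances:
  Hap369 vs Hap196: 3
  Hap369 vs Hap206: 5
  Hap369 vs Hap167: 3
  Hap369 vs Hap346: 1
  Hap196 vs Hap206: 6
  Hap196 vs Hap167: 5
  Hap196 vs Hap346: 4
  Hap206 vs Hap167: 7
  Hap206 vs Hap346: 4
  Hap167 vs Hap346: 4
The smallest is 1, between Hap369 and Hap346.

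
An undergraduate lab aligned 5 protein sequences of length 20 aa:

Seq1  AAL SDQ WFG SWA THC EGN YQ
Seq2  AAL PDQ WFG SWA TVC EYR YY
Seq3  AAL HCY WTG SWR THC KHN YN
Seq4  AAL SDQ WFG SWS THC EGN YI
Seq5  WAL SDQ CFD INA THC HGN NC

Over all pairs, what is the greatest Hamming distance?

14

Pairwise Hamming distances:
  Seq1 vs Seq2: 5
  Seq1 vs Seq3: 8
  Seq1 vs Seq4: 2
  Seq1 vs Seq5: 8
  Seq2 vs Seq3: 10
  Seq2 vs Seq4: 6
  Seq2 vs Seq5: 12
  Seq3 vs Seq4: 8
  Seq3 vs Seq5: 14
  Seq4 vs Seq5: 9
The largest is 14, between Seq3 and Seq5.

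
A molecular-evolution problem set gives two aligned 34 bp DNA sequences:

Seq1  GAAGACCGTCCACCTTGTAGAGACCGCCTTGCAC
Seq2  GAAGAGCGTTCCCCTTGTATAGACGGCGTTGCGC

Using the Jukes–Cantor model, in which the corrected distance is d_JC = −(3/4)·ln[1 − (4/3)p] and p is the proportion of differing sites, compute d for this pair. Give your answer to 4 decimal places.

0.2407

The sequences differ at positions 6 (C/G), 10 (C/T), 12 (A/C), 20 (G/T), 25 (C/G), 28 (C/G), 33 (A/G).
p = 7/34 = 0.205882.
d = −0.75 · ln(1 − (4/3)·0.205882) = −0.75 · ln(0.725491) = −0.75 · (-0.320907) = 0.2407.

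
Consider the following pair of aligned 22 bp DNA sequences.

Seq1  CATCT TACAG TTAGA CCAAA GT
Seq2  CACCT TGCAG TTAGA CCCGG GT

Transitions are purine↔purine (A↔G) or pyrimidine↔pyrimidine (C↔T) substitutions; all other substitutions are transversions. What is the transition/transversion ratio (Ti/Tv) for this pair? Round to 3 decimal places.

The sequences differ at positions 3 (T/C, transition), 7 (A/G, transition), 18 (A/C, transversion), 19 (A/G, transition), 20 (A/G, transition).
Of the 5 differences, 4 transitions and 1 transversion, so Ti/Tv = 4/1 = 4.000.

4.000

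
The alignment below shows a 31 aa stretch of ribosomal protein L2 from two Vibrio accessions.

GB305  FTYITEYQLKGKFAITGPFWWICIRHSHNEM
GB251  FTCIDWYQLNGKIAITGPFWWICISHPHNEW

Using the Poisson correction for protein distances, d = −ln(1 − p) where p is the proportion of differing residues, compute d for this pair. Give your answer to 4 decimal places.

Mismatches occur at site 3 (Y/C), site 5 (T/D), site 6 (E/W), site 10 (K/N), site 13 (F/I), site 25 (R/S), site 27 (S/P), site 31 (M/W).
p = 8/31 = 0.258065.
d = −ln(1 − 0.258065) = −ln(0.741935) = 0.2985.

0.2985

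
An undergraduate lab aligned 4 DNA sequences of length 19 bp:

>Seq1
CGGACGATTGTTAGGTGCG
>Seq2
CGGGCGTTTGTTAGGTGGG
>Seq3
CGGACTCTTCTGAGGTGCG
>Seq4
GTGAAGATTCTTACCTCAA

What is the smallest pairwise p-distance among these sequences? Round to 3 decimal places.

Pairwise Hamming distances:
  Seq1 vs Seq2: 3
  Seq1 vs Seq3: 4
  Seq1 vs Seq4: 9
  Seq2 vs Seq3: 6
  Seq2 vs Seq4: 11
  Seq3 vs Seq4: 11
The smallest is 3 mismatches, between Seq1 and Seq2; p = 3/19 = 0.158.

0.158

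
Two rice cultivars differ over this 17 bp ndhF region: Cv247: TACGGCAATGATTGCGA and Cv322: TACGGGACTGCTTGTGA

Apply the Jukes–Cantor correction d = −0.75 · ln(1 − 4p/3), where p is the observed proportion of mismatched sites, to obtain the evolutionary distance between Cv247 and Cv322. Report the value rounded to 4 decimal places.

0.2824

The sequences differ at positions 6 (C/G), 8 (A/C), 11 (A/C), 15 (C/T).
p = 4/17 = 0.235294.
d = −0.75 · ln(1 − (4/3)·0.235294) = −0.75 · ln(0.686275) = −0.75 · (-0.376477) = 0.2824.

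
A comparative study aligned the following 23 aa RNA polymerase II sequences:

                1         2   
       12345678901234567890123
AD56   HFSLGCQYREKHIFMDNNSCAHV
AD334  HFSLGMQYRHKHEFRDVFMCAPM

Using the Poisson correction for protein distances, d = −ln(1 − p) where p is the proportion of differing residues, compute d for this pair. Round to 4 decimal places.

Mismatches occur at site 6 (C→M), site 10 (E→H), site 13 (I→E), site 15 (M→R), site 17 (N→V), site 18 (N→F), site 19 (S→M), site 22 (H→P), site 23 (V→M).
p = 9/23 = 0.391304.
d = −ln(1 − 0.391304) = −ln(0.608696) = 0.4964.

0.4964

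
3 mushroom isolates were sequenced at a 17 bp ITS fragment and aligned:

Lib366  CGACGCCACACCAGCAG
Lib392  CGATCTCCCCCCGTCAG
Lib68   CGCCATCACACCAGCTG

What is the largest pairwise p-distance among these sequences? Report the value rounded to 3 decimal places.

Pairwise Hamming distances:
  Lib366 vs Lib392: 7
  Lib366 vs Lib68: 4
  Lib392 vs Lib68: 8
The largest is 8 mismatches, between Lib392 and Lib68; p = 8/17 = 0.471.

0.471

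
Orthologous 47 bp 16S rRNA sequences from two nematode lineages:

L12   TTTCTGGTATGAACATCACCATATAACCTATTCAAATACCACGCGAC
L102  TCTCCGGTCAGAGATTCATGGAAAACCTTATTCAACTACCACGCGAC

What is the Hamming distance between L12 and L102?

15

Mismatches occur at site 2 (T→C), site 5 (T→C), site 9 (A→C), site 10 (T→A), site 13 (A→G), site 14 (C→A), site 15 (A→T), site 19 (C→T), site 20 (C→G), site 21 (A→G), site 22 (T→A), site 24 (T→A), site 26 (A→C), site 28 (C→T), site 36 (A→C).
That gives 15 mismatches out of 47 aligned sites, so the Hamming distance is 15.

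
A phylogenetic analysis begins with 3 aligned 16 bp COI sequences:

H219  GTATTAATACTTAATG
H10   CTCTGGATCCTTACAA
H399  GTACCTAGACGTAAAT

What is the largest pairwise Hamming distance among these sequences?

10

Pairwise Hamming distances:
  H219 vs H10: 8
  H219 vs H399: 7
  H10 vs H399: 10
The largest is 10, between H10 and H399.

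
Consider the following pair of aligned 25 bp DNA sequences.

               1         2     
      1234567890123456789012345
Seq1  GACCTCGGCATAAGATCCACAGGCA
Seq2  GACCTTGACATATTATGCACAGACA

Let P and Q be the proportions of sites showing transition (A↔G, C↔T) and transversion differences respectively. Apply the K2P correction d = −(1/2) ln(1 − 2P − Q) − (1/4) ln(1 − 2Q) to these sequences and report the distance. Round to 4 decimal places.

Mismatches occur at site 6 (C↔T, transition), site 8 (G↔A, transition), site 13 (A↔T, transversion), site 14 (G↔T, transversion), site 17 (C↔G, transversion), site 23 (G↔A, transition).
Of the 6 differences, 3 transitions and 3 transversions over 25 sites: P = 3/25 = 0.120000, Q = 3/25 = 0.120000.
d = −0.5·ln(0.640000) − 0.25·ln(0.760000) = −0.5·(-0.446287) − 0.25·(-0.274437) = 0.2918.

0.2918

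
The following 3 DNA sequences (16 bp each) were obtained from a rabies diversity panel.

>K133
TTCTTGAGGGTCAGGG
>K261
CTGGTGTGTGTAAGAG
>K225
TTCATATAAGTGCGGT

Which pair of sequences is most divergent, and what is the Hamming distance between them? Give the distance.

10

Pairwise Hamming distances:
  K133 vs K261: 7
  K133 vs K225: 8
  K261 vs K225: 10
The largest is 10, between K261 and K225.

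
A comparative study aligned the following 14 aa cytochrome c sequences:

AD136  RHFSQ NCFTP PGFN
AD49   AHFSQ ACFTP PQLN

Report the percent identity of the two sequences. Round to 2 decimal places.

The sequences differ at positions 1 (R/A), 6 (N/A), 12 (G/Q), 13 (F/L).
10 of the 14 sites match, so the percent identity is 10/14 × 100 = 71.43%.

71.43%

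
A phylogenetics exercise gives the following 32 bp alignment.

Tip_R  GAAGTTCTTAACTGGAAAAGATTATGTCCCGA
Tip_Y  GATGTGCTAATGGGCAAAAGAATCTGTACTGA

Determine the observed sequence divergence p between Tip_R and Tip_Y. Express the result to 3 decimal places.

0.344

Mismatches occur at site 3 (A→T), site 6 (T→G), site 9 (T→A), site 11 (A→T), site 12 (C→G), site 13 (T→G), site 15 (G→C), site 22 (T→A), site 24 (A→C), site 28 (C→A), site 30 (C→T).
There are 11 differences over 32 sites, so p = 11/32 = 0.344.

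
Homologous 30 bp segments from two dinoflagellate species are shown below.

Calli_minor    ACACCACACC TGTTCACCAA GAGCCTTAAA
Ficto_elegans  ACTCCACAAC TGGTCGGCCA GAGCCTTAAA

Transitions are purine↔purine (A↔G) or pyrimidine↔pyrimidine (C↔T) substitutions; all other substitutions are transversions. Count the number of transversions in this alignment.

Mismatches occur at site 3 (A→T, transversion), site 9 (C→A, transversion), site 13 (T→G, transversion), site 16 (A→G, transition), site 17 (C→G, transversion), site 19 (A→C, transversion).
Of the 6 differences, 1 transition and 5 transversions, so the answer is 5.

5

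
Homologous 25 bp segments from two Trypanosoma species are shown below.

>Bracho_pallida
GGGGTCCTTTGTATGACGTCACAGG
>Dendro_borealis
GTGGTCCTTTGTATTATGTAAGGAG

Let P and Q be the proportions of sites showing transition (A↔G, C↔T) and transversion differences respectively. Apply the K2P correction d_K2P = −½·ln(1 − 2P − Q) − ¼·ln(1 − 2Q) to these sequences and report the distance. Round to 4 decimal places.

0.3518

The sequences differ at positions 2 (G/T, transversion), 15 (G/T, transversion), 17 (C/T, transition), 20 (C/A, transversion), 22 (C/G, transversion), 23 (A/G, transition), 24 (G/A, transition).
Of the 7 differences, 3 transitions and 4 transversions over 25 sites: P = 3/25 = 0.120000, Q = 4/25 = 0.160000.
d = −0.5·ln(0.600000) − 0.25·ln(0.680000) = −0.5·(-0.510826) − 0.25·(-0.385662) = 0.3518.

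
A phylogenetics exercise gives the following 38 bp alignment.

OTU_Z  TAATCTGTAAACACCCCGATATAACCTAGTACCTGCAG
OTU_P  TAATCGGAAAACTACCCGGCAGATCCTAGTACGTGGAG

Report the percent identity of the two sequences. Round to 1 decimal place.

Differing sites — 6:T/G; 8:T/A; 13:A/T; 14:C/A; 19:A/G; 20:T/C; 22:T/G; 24:A/T; 33:C/G; 36:C/G.
28 of the 38 sites match, so the percent identity is 28/38 × 100 = 73.7%.

73.7%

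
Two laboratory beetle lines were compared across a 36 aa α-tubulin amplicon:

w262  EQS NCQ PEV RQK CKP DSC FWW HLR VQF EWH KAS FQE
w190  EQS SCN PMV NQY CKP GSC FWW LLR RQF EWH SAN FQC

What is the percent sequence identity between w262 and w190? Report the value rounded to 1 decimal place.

Mismatches occur at site 4 (N↔S), site 6 (Q↔N), site 8 (E↔M), site 10 (R↔N), site 12 (K↔Y), site 16 (D↔G), site 22 (H↔L), site 25 (V↔R), site 31 (K↔S), site 33 (S↔N), site 36 (E↔C).
25 of the 36 sites match, so the percent identity is 25/36 × 100 = 69.4%.

69.4%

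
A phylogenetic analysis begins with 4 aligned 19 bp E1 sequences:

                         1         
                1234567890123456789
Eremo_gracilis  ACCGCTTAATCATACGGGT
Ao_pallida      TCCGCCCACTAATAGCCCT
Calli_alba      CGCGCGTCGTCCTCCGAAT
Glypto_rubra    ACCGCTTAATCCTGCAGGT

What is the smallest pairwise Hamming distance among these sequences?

3

Pairwise Hamming distances:
  Eremo_gracilis vs Ao_pallida: 9
  Eremo_gracilis vs Calli_alba: 9
  Eremo_gracilis vs Glypto_rubra: 3
  Ao_pallida vs Calli_alba: 13
  Ao_pallida vs Glypto_rubra: 11
  Calli_alba vs Glypto_rubra: 9
The smallest is 3, between Eremo_gracilis and Glypto_rubra.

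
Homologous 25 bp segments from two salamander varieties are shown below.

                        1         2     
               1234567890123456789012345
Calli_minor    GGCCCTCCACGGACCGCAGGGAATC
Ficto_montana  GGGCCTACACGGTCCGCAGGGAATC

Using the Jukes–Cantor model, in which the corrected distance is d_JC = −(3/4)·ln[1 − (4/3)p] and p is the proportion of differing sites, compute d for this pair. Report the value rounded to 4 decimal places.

Differing sites — 3:C/G; 7:C/A; 13:A/T.
p = 3/25 = 0.120000.
d = −0.75 · ln(1 − (4/3)·0.120000) = −0.75 · ln(0.840000) = −0.75 · (-0.174353) = 0.1308.

0.1308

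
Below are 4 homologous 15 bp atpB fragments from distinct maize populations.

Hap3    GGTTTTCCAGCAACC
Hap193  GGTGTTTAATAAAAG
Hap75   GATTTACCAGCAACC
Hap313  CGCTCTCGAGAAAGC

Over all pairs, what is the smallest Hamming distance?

Pairwise Hamming distances:
  Hap3 vs Hap193: 7
  Hap3 vs Hap75: 2
  Hap3 vs Hap313: 6
  Hap193 vs Hap75: 9
  Hap193 vs Hap313: 9
  Hap75 vs Hap313: 8
The smallest is 2, between Hap3 and Hap75.

2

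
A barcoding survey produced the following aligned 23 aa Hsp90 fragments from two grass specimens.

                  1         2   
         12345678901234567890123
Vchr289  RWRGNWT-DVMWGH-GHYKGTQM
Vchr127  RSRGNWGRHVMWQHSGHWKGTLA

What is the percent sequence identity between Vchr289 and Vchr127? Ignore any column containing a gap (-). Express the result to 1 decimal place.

Excluding the 2 gap columns leaves 21 comparable sites.
Mismatches occur at site 2 (W↔S), site 7 (T↔G), site 9 (D↔H), site 13 (G↔Q), site 18 (Y↔W), site 22 (Q↔L), site 23 (M↔A).
14 of the 21 comparable sites match, so the percent identity is 14/21 × 100 = 66.7%.

66.7%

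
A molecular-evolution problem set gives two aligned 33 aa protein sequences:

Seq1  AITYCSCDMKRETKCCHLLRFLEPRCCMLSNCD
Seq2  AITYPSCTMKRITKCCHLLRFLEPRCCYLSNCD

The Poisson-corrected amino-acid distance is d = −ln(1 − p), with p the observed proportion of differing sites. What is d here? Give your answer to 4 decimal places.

0.1292

Differing sites — 5:C/P; 8:D/T; 12:E/I; 28:M/Y.
p = 4/33 = 0.121212.
d = −ln(1 − 0.121212) = −ln(0.878788) = 0.1292.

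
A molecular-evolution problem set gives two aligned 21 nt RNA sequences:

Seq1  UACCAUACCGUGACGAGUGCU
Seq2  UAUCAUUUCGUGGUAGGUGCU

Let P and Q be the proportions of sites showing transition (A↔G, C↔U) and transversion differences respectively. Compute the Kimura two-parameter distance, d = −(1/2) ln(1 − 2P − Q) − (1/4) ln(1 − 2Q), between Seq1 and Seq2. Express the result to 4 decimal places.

The sequences differ at positions 3 (C/U, transition), 7 (A/U, transversion), 8 (C/U, transition), 13 (A/G, transition), 14 (C/U, transition), 15 (G/A, transition), 16 (A/G, transition).
Of the 7 differences, 6 transitions and 1 transversion over 21 sites: P = 6/21 = 0.285714, Q = 1/21 = 0.047619.
d = −0.5·ln(0.380953) − 0.25·ln(0.904762) = −0.5·(-0.965079) − 0.25·(-0.100083) = 0.5076.

0.5076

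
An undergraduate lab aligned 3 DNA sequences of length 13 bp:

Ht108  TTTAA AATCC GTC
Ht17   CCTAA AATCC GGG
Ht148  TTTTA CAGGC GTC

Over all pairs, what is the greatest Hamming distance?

8

Pairwise Hamming distances:
  Ht108 vs Ht17: 4
  Ht108 vs Ht148: 4
  Ht17 vs Ht148: 8
The largest is 8, between Ht17 and Ht148.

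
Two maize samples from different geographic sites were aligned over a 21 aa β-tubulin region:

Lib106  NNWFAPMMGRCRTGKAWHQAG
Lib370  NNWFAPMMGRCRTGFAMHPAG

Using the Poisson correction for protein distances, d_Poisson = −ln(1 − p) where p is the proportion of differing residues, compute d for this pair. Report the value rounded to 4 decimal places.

The sequences differ at positions 15 (K/F), 17 (W/M), 19 (Q/P).
p = 3/21 = 0.142857.
d = −ln(1 − 0.142857) = −ln(0.857143) = 0.1542.

0.1542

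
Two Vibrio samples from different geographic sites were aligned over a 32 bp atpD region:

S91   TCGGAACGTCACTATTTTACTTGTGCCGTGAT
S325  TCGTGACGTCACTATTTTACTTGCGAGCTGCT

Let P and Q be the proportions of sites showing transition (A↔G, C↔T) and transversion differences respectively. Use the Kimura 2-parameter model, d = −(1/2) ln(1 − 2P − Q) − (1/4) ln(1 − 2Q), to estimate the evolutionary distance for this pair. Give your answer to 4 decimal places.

Mismatches occur at site 4 (G/T, transversion), site 5 (A/G, transition), site 24 (T/C, transition), site 26 (C/A, transversion), site 27 (C/G, transversion), site 28 (G/C, transversion), site 31 (A/C, transversion).
Of the 7 differences, 2 transitions and 5 transversions over 32 sites: P = 2/32 = 0.062500, Q = 5/32 = 0.156250.
d = −0.5·ln(0.718750) − 0.25·ln(0.687500) = −0.5·(-0.330242) − 0.25·(-0.374693) = 0.2588.

0.2588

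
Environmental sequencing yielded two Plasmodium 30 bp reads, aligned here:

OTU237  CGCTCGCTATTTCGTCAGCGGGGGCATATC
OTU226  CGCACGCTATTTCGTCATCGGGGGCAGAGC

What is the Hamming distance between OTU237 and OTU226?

Mismatches occur at site 4 (T↔A), site 18 (G↔T), site 27 (T↔G), site 29 (T↔G).
That gives 4 mismatches out of 30 aligned sites, so the Hamming distance is 4.

4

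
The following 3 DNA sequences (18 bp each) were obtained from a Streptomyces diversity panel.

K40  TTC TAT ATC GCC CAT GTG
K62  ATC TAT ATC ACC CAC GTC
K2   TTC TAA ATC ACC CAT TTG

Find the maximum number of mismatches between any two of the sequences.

5

Pairwise Hamming distances:
  K40 vs K62: 4
  K40 vs K2: 3
  K62 vs K2: 5
The largest is 5, between K62 and K2.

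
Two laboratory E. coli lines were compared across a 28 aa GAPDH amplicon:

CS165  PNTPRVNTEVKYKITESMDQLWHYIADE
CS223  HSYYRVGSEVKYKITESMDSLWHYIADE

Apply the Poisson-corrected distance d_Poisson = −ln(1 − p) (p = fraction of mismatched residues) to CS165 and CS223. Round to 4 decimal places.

The sequences differ at positions 1 (P/H), 2 (N/S), 3 (T/Y), 4 (P/Y), 7 (N/G), 8 (T/S), 20 (Q/S).
p = 7/28 = 0.250000.
d = −ln(1 − 0.250000) = −ln(0.750000) = 0.2877.

0.2877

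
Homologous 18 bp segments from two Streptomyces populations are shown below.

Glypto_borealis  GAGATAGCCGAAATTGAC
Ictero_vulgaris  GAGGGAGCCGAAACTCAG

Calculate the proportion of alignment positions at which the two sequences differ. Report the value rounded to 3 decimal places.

0.278

Mismatches occur at site 4 (A→G), site 5 (T→G), site 14 (T→C), site 16 (G→C), site 18 (C→G).
There are 5 differences over 18 sites, so p = 5/18 = 0.278.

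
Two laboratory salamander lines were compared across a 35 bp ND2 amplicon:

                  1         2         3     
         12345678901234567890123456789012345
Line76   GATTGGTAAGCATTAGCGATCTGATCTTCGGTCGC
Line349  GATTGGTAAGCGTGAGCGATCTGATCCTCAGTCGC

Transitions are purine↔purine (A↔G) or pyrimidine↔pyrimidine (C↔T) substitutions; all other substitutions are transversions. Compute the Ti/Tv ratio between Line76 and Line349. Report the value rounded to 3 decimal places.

Mismatches occur at site 12 (A→G, transition), site 14 (T→G, transversion), site 27 (T→C, transition), site 30 (G→A, transition).
Of the 4 differences, 3 transitions and 1 transversion, so Ti/Tv = 3/1 = 3.000.

3.000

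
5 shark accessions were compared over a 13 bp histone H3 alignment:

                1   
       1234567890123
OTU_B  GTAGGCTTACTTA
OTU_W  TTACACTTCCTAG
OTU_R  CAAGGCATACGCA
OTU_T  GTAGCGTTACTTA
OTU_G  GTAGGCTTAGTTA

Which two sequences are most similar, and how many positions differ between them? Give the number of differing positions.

1

Pairwise Hamming distances:
  OTU_B vs OTU_W: 6
  OTU_B vs OTU_R: 5
  OTU_B vs OTU_T: 2
  OTU_B vs OTU_G: 1
  OTU_W vs OTU_R: 9
  OTU_W vs OTU_T: 7
  OTU_W vs OTU_G: 7
  OTU_R vs OTU_T: 7
  OTU_R vs OTU_G: 6
  OTU_T vs OTU_G: 3
The smallest is 1, between OTU_B and OTU_G.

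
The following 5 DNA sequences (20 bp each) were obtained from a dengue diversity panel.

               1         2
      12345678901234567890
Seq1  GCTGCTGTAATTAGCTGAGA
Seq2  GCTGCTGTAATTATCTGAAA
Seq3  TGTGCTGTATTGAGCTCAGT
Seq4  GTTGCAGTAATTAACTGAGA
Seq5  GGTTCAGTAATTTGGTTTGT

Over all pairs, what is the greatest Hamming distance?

Pairwise Hamming distances:
  Seq1 vs Seq2: 2
  Seq1 vs Seq3: 6
  Seq1 vs Seq4: 3
  Seq1 vs Seq5: 8
  Seq2 vs Seq3: 8
  Seq2 vs Seq4: 4
  Seq2 vs Seq5: 10
  Seq3 vs Seq4: 8
  Seq3 vs Seq5: 9
  Seq4 vs Seq5: 8
The largest is 10, between Seq2 and Seq5.

10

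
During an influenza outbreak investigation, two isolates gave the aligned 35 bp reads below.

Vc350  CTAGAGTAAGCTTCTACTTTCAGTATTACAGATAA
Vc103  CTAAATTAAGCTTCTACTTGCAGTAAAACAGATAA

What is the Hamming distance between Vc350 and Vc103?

Mismatches occur at site 4 (G/A), site 6 (G/T), site 20 (T/G), site 26 (T/A), site 27 (T/A).
That gives 5 mismatches out of 35 aligned sites, so the Hamming distance is 5.

5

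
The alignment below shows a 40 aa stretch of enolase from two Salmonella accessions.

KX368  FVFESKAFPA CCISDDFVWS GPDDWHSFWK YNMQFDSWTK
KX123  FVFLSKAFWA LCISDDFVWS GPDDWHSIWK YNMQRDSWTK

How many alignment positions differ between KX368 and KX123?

Differing sites — 4:E/L; 9:P/W; 11:C/L; 28:F/I; 35:F/R.
That gives 5 mismatches out of 40 aligned sites, so the Hamming distance is 5.

5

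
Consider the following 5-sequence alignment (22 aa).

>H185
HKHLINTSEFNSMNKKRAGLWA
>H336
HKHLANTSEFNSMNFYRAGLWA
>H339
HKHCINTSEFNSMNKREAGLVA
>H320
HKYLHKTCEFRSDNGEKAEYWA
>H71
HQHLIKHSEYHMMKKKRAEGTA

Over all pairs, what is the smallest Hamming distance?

Pairwise Hamming distances:
  H185 vs H336: 3
  H185 vs H339: 4
  H185 vs H320: 11
  H185 vs H71: 10
  H336 vs H339: 6
  H336 vs H320: 11
  H336 vs H71: 13
  H339 vs H320: 13
  H339 vs H71: 13
  H320 vs H71: 15
The smallest is 3, between H185 and H336.

3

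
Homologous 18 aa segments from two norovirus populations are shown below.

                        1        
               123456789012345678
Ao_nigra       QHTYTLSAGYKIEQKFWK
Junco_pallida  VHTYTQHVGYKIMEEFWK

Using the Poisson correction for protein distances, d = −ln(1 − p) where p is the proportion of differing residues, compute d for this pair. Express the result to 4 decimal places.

The sequences differ at positions 1 (Q/V), 6 (L/Q), 7 (S/H), 8 (A/V), 13 (E/M), 14 (Q/E), 15 (K/E).
p = 7/18 = 0.388889.
d = −ln(1 − 0.388889) = −ln(0.611111) = 0.4925.

0.4925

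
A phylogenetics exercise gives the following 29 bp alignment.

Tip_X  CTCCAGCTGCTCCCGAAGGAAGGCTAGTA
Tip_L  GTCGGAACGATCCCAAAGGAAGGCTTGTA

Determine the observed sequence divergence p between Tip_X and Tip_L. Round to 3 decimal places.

Mismatches occur at site 1 (C↔G), site 4 (C↔G), site 5 (A↔G), site 6 (G↔A), site 7 (C↔A), site 8 (T↔C), site 10 (C↔A), site 15 (G↔A), site 26 (A↔T).
There are 9 differences over 29 sites, so p = 9/29 = 0.310.

0.310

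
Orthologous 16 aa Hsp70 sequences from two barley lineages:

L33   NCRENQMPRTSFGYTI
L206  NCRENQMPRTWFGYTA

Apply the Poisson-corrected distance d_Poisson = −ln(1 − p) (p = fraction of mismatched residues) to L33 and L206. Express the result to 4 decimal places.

0.1335

Differing sites — 11:S/W; 16:I/A.
p = 2/16 = 0.125000.
d = −ln(1 − 0.125000) = −ln(0.875000) = 0.1335.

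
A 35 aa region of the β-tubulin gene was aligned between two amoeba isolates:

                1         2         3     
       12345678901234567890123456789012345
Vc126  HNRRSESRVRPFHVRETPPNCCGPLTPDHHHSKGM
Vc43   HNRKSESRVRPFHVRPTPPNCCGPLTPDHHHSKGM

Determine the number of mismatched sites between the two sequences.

2

The sequences differ at positions 4 (R/K), 16 (E/P).
That gives 2 mismatches out of 35 aligned sites, so the Hamming distance is 2.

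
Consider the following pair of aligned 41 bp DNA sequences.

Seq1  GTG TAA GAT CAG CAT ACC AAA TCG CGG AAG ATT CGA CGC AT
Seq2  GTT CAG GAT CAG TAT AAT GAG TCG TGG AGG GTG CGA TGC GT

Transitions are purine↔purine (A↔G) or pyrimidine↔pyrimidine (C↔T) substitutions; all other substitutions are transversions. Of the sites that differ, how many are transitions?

Differing sites — 3:G/T (Tv); 4:T/C (Ti); 6:A/G (Ti); 13:C/T (Ti); 17:C/A (Tv); 18:C/T (Ti); 19:A/G (Ti); 21:A/G (Ti); 25:C/T (Ti); 29:A/G (Ti); 31:A/G (Ti); 33:T/G (Tv); 37:C/T (Ti); 40:A/G (Ti).
Of the 14 differences, 11 transitions and 3 transversions, so the answer is 11.

11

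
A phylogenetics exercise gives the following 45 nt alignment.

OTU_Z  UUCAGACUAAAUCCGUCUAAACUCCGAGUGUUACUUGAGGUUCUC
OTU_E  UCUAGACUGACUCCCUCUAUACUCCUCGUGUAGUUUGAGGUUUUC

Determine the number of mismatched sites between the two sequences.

Mismatches occur at site 2 (U↔C), site 3 (C↔U), site 9 (A↔G), site 11 (A↔C), site 15 (G↔C), site 20 (A↔U), site 26 (G↔U), site 27 (A↔C), site 32 (U↔A), site 33 (A↔G), site 34 (C↔U), site 43 (C↔U).
That gives 12 mismatches out of 45 aligned sites, so the Hamming distance is 12.

12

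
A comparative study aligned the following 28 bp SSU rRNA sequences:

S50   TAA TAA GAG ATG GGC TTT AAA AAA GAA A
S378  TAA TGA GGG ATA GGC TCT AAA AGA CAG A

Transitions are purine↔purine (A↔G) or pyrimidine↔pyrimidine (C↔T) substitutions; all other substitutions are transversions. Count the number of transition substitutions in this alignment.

6

Mismatches occur at site 5 (A↔G, transition), site 8 (A↔G, transition), site 12 (G↔A, transition), site 17 (T↔C, transition), site 23 (A↔G, transition), site 25 (G↔C, transversion), site 27 (A↔G, transition).
Of the 7 differences, 6 transitions and 1 transversion, so the answer is 6.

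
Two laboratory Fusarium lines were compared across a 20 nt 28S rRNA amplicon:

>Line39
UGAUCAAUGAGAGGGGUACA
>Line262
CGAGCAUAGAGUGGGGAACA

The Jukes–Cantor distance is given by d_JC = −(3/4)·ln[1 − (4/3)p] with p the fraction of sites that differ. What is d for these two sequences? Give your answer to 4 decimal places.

0.3831

Differing sites — 1:U/C; 4:U/G; 7:A/U; 8:U/A; 12:A/U; 17:U/A.
p = 6/20 = 0.300000.
d = −0.75 · ln(1 − (4/3)·0.300000) = −0.75 · ln(0.600000) = −0.75 · (-0.510826) = 0.3831.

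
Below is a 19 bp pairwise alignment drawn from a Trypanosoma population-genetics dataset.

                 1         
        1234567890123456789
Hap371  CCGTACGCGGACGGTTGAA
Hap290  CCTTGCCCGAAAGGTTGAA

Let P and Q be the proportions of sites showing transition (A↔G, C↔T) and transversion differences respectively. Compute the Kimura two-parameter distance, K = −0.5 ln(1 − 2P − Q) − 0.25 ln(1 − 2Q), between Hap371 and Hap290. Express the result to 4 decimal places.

Differing sites — 3:G/T (Tv); 5:A/G (Ti); 7:G/C (Tv); 10:G/A (Ti); 12:C/A (Tv).
Of the 5 differences, 2 transitions and 3 transversions over 19 sites: P = 2/19 = 0.105263, Q = 3/19 = 0.157895.
d = −0.5·ln(0.631579) − 0.25·ln(0.684210) = −0.5·(-0.459532) − 0.25·(-0.379490) = 0.3246.

0.3246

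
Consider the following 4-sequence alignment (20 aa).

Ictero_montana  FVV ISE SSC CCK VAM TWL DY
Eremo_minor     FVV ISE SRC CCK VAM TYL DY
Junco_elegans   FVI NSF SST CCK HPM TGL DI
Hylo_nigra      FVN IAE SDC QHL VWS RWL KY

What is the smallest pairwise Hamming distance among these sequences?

Pairwise Hamming distances:
  Ictero_montana vs Eremo_minor: 2
  Ictero_montana vs Junco_elegans: 8
  Ictero_montana vs Hylo_nigra: 10
  Eremo_minor vs Junco_elegans: 9
  Eremo_minor vs Hylo_nigra: 11
  Junco_elegans vs Hylo_nigra: 16
The smallest is 2, between Ictero_montana and Eremo_minor.

2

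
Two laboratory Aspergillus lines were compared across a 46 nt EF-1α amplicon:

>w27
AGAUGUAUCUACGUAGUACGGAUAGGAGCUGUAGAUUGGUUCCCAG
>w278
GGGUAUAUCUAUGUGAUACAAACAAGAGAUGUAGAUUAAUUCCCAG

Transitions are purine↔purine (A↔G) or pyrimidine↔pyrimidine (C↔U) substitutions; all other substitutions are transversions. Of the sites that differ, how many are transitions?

12

Differing sites — 1:A/G (Ti); 3:A/G (Ti); 5:G/A (Ti); 12:C/U (Ti); 15:A/G (Ti); 16:G/A (Ti); 20:G/A (Ti); 21:G/A (Ti); 23:U/C (Ti); 25:G/A (Ti); 29:C/A (Tv); 38:G/A (Ti); 39:G/A (Ti).
Of the 13 differences, 12 transitions and 1 transversion, so the answer is 12.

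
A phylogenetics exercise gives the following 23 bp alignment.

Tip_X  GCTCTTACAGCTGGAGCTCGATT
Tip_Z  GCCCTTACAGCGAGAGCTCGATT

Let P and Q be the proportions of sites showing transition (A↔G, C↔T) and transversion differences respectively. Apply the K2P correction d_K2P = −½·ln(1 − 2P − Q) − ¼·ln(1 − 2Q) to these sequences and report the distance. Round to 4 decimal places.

Differing sites — 3:T/C (Ti); 12:T/G (Tv); 13:G/A (Ti).
Of the 3 differences, 2 transitions and 1 transversion over 23 sites: P = 2/23 = 0.086957, Q = 1/23 = 0.043478.
d = −0.5·ln(0.782608) − 0.25·ln(0.913044) = −0.5·(-0.245123) − 0.25·(-0.090971) = 0.1453.

0.1453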